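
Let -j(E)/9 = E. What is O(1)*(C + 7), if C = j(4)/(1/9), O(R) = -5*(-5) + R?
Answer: -8242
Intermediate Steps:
j(E) = -9*E
O(R) = 25 + R
C = -324 (C = (-9*4)/(1/9) = -36/⅑ = -36*9 = -324)
O(1)*(C + 7) = (25 + 1)*(-324 + 7) = 26*(-317) = -8242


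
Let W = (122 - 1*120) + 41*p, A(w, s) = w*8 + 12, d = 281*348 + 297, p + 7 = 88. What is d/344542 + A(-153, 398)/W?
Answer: -91648449/1144913066 ≈ -0.080048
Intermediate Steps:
p = 81 (p = -7 + 88 = 81)
d = 98085 (d = 97788 + 297 = 98085)
A(w, s) = 12 + 8*w (A(w, s) = 8*w + 12 = 12 + 8*w)
W = 3323 (W = (122 - 1*120) + 41*81 = (122 - 120) + 3321 = 2 + 3321 = 3323)
d/344542 + A(-153, 398)/W = 98085/344542 + (12 + 8*(-153))/3323 = 98085*(1/344542) + (12 - 1224)*(1/3323) = 98085/344542 - 1212*1/3323 = 98085/344542 - 1212/3323 = -91648449/1144913066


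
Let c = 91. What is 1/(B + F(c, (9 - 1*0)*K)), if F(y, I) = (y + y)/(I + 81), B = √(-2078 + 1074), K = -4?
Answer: 4095/1033112 - 2025*I*√251/1033112 ≈ 0.0039638 - 0.031054*I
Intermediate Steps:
B = 2*I*√251 (B = √(-1004) = 2*I*√251 ≈ 31.686*I)
F(y, I) = 2*y/(81 + I) (F(y, I) = (2*y)/(81 + I) = 2*y/(81 + I))
1/(B + F(c, (9 - 1*0)*K)) = 1/(2*I*√251 + 2*91/(81 + (9 - 1*0)*(-4))) = 1/(2*I*√251 + 2*91/(81 + (9 + 0)*(-4))) = 1/(2*I*√251 + 2*91/(81 + 9*(-4))) = 1/(2*I*√251 + 2*91/(81 - 36)) = 1/(2*I*√251 + 2*91/45) = 1/(2*I*√251 + 2*91*(1/45)) = 1/(2*I*√251 + 182/45) = 1/(182/45 + 2*I*√251)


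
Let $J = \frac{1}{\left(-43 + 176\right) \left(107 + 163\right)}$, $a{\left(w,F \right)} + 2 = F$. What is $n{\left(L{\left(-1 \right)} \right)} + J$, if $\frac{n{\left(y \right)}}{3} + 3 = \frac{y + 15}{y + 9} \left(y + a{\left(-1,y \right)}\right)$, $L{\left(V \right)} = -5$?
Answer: $- \frac{3555089}{35910} \approx -99.0$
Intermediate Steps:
$a{\left(w,F \right)} = -2 + F$
$n{\left(y \right)} = -9 + \frac{3 \left(-2 + 2 y\right) \left(15 + y\right)}{9 + y}$ ($n{\left(y \right)} = -9 + 3 \frac{y + 15}{y + 9} \left(y + \left(-2 + y\right)\right) = -9 + 3 \frac{15 + y}{9 + y} \left(-2 + 2 y\right) = -9 + 3 \frac{\left(-2 + 2 y\right) \left(15 + y\right)}{9 + y} = -9 + \frac{3 \left(-2 + 2 y\right) \left(15 + y\right)}{9 + y}$)
$J = \frac{1}{35910}$ ($J = \frac{1}{133 \cdot 270} = \frac{1}{35910} \approx 2.7847 \cdot 10^{-5}$)
$n{\left(L{\left(-1 \right)} \right)} + J = \frac{3 \left(-57 + 2 \left(-5\right)^{2} + 25 \left(-5\right)\right)}{9 - 5} + \frac{1}{35910} = \frac{3 \left(-57 + 2 \cdot 25 - 125\right)}{4} + \frac{1}{35910} = 3 \cdot \frac{1}{4} \left(-57 + 50 - 125\right) + \frac{1}{35910} = 3 \cdot \frac{1}{4} \left(-132\right) + \frac{1}{35910} = -99 + \frac{1}{35910} = - \frac{3555089}{35910}$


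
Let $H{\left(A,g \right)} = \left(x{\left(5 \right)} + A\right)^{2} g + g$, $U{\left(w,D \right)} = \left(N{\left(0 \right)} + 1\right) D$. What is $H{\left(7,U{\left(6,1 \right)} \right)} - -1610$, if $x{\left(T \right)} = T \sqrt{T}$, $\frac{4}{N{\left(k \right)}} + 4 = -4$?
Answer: $\frac{3395}{2} + 35 \sqrt{5} \approx 1775.8$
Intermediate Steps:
$N{\left(k \right)} = - \frac{1}{2}$ ($N{\left(k \right)} = \frac{4}{-4 - 4} = \frac{4}{-8} = 4 \left(- \frac{1}{8}\right) = - \frac{1}{2}$)
$U{\left(w,D \right)} = \frac{D}{2}$ ($U{\left(w,D \right)} = \left(- \frac{1}{2} + 1\right) D = \frac{D}{2}$)
$x{\left(T \right)} = T^{\frac{3}{2}}$
$H{\left(A,g \right)} = g + g \left(A + 5 \sqrt{5}\right)^{2}$ ($H{\left(A,g \right)} = \left(5^{\frac{3}{2}} + A\right)^{2} g + g = \left(5 \sqrt{5} + A\right)^{2} g + g = \left(A + 5 \sqrt{5}\right)^{2} g + g = g \left(A + 5 \sqrt{5}\right)^{2} + g = g + g \left(A + 5 \sqrt{5}\right)^{2}$)
$H{\left(7,U{\left(6,1 \right)} \right)} - -1610 = \frac{1}{2} \cdot 1 \left(1 + \left(7 + 5 \sqrt{5}\right)^{2}\right) - -1610 = \frac{1 + \left(7 + 5 \sqrt{5}\right)^{2}}{2} + 1610 = \left(\frac{1}{2} + \frac{\left(7 + 5 \sqrt{5}\right)^{2}}{2}\right) + 1610 = \frac{3221}{2} + \frac{\left(7 + 5 \sqrt{5}\right)^{2}}{2}$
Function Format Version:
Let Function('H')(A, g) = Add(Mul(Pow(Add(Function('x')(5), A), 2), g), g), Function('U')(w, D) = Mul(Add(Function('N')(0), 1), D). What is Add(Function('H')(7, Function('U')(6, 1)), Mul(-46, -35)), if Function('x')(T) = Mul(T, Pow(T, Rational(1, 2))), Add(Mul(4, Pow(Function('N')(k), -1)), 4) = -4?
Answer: Add(Rational(3395, 2), Mul(35, Pow(5, Rational(1, 2)))) ≈ 1775.8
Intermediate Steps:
Function('N')(k) = Rational(-1, 2) (Function('N')(k) = Mul(4, Pow(Add(-4, -4), -1)) = Mul(4, Pow(-8, -1)) = Mul(4, Rational(-1, 8)) = Rational(-1, 2))
Function('U')(w, D) = Mul(Rational(1, 2), D) (Function('U')(w, D) = Mul(Add(Rational(-1, 2), 1), D) = Mul(Rational(1, 2), D))
Function('x')(T) = Pow(T, Rational(3, 2))
Function('H')(A, g) = Add(g, Mul(g, Pow(Add(A, Mul(5, Pow(5, Rational(1, 2)))), 2))) (Function('H')(A, g) = Add(Mul(Pow(Add(Pow(5, Rational(3, 2)), A), 2), g), g) = Add(Mul(Pow(Add(Mul(5, Pow(5, Rational(1, 2))), A), 2), g), g) = Add(Mul(Pow(Add(A, Mul(5, Pow(5, Rational(1, 2)))), 2), g), g) = Add(Mul(g, Pow(Add(A, Mul(5, Pow(5, Rational(1, 2)))), 2)), g) = Add(g, Mul(g, Pow(Add(A, Mul(5, Pow(5, Rational(1, 2)))), 2))))
Add(Function('H')(7, Function('U')(6, 1)), Mul(-46, -35)) = Add(Mul(Mul(Rational(1, 2), 1), Add(1, Pow(Add(7, Mul(5, Pow(5, Rational(1, 2)))), 2))), Mul(-46, -35)) = Add(Mul(Rational(1, 2), Add(1, Pow(Add(7, Mul(5, Pow(5, Rational(1, 2)))), 2))), 1610) = Add(Add(Rational(1, 2), Mul(Rational(1, 2), Pow(Add(7, Mul(5, Pow(5, Rational(1, 2)))), 2))), 1610) = Add(Rational(3221, 2), Mul(Rational(1, 2), Pow(Add(7, Mul(5, Pow(5, Rational(1, 2)))), 2)))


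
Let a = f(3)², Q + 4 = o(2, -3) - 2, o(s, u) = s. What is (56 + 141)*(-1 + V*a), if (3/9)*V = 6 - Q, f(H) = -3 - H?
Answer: 212563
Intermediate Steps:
Q = -4 (Q = -4 + (2 - 2) = -4 + 0 = -4)
a = 36 (a = (-3 - 1*3)² = (-3 - 3)² = (-6)² = 36)
V = 30 (V = 3*(6 - 1*(-4)) = 3*(6 + 4) = 3*10 = 30)
(56 + 141)*(-1 + V*a) = (56 + 141)*(-1 + 30*36) = 197*(-1 + 1080) = 197*1079 = 212563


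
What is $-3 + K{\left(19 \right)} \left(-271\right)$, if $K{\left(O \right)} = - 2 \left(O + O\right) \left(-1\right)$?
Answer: $-20599$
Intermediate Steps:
$K{\left(O \right)} = 4 O$ ($K{\left(O \right)} = - 2 \cdot 2 O \left(-1\right) = - 4 O \left(-1\right) = 4 O$)
$-3 + K{\left(19 \right)} \left(-271\right) = -3 + 4 \cdot 19 \left(-271\right) = -3 + 76 \left(-271\right) = -3 - 20596 = -20599$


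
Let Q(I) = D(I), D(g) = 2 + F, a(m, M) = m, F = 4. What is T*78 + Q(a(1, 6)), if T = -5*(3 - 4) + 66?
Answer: 5544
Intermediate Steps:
D(g) = 6 (D(g) = 2 + 4 = 6)
Q(I) = 6
T = 71 (T = -5*(-1) + 66 = 5 + 66 = 71)
T*78 + Q(a(1, 6)) = 71*78 + 6 = 5538 + 6 = 5544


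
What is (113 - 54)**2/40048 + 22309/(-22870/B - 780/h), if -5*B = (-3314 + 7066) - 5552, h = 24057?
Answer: -4092941493445/11664020048 ≈ -350.90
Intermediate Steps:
B = 360 (B = -((-3314 + 7066) - 5552)/5 = -(3752 - 5552)/5 = -1/5*(-1800) = 360)
(113 - 54)**2/40048 + 22309/(-22870/B - 780/h) = (113 - 54)**2/40048 + 22309/(-22870/360 - 780/24057) = 59**2*(1/40048) + 22309/(-22870*1/360 - 780*1/24057) = 3481*(1/40048) + 22309/(-2287/36 - 260/8019) = 3481/40048 + 22309/(-2038757/32076) = 3481/40048 + 22309*(-32076/2038757) = 3481/40048 - 102226212/291251 = -4092941493445/11664020048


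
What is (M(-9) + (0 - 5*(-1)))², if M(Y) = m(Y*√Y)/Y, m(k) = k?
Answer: 16 + 30*I ≈ 16.0 + 30.0*I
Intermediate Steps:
M(Y) = √Y (M(Y) = (Y*√Y)/Y = Y^(3/2)/Y = √Y)
(M(-9) + (0 - 5*(-1)))² = (√(-9) + (0 - 5*(-1)))² = (3*I + (0 + 5))² = (3*I + 5)² = (5 + 3*I)²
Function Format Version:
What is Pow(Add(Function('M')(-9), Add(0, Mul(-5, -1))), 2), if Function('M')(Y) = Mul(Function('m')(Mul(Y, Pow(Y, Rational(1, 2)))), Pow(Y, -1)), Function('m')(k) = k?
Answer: Add(16, Mul(30, I)) ≈ Add(16.000, Mul(30.000, I))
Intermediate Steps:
Function('M')(Y) = Pow(Y, Rational(1, 2)) (Function('M')(Y) = Mul(Mul(Y, Pow(Y, Rational(1, 2))), Pow(Y, -1)) = Mul(Pow(Y, Rational(3, 2)), Pow(Y, -1)) = Pow(Y, Rational(1, 2)))
Pow(Add(Function('M')(-9), Add(0, Mul(-5, -1))), 2) = Pow(Add(Pow(-9, Rational(1, 2)), Add(0, Mul(-5, -1))), 2) = Pow(Add(Mul(3, I), Add(0, 5)), 2) = Pow(Add(Mul(3, I), 5), 2) = Pow(Add(5, Mul(3, I)), 2)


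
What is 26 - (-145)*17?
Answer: 2491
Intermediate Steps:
26 - (-145)*17 = 26 - 29*(-85) = 26 + 2465 = 2491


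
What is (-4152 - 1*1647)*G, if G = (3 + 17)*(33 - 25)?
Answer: -927840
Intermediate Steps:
G = 160 (G = 20*8 = 160)
(-4152 - 1*1647)*G = (-4152 - 1*1647)*160 = (-4152 - 1647)*160 = -5799*160 = -927840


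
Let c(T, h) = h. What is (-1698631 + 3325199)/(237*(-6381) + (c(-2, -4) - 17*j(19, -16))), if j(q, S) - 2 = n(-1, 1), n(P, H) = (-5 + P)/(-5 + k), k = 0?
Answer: -8132840/7561777 ≈ -1.0755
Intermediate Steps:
n(P, H) = 1 - P/5 (n(P, H) = (-5 + P)/(-5 + 0) = (-5 + P)/(-5) = (-5 + P)*(-⅕) = 1 - P/5)
j(q, S) = 16/5 (j(q, S) = 2 + (1 - ⅕*(-1)) = 2 + (1 + ⅕) = 2 + 6/5 = 16/5)
(-1698631 + 3325199)/(237*(-6381) + (c(-2, -4) - 17*j(19, -16))) = (-1698631 + 3325199)/(237*(-6381) + (-4 - 17*16/5)) = 1626568/(-1512297 + (-4 - 272/5)) = 1626568/(-1512297 - 292/5) = 1626568/(-7561777/5) = 1626568*(-5/7561777) = -8132840/7561777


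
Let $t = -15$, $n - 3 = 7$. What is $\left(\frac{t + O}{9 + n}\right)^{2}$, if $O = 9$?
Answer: $\frac{36}{361} \approx 0.099723$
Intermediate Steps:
$n = 10$ ($n = 3 + 7 = 10$)
$\left(\frac{t + O}{9 + n}\right)^{2} = \left(\frac{-15 + 9}{9 + 10}\right)^{2} = \left(- \frac{6}{19}\right)^{2} = \frac{36}{361}$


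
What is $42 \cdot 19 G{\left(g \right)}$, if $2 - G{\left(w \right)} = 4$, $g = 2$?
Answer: $-1596$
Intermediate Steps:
$G{\left(w \right)} = -2$ ($G{\left(w \right)} = 2 - 4 = -2$)
$42 \cdot 19 G{\left(g \right)} = 42 \cdot 19 \left(-2\right) = 798 \left(-2\right) = -1596$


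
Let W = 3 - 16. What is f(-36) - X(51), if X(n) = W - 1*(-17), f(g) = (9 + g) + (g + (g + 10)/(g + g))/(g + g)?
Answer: -79069/2592 ≈ -30.505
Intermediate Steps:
W = -13
f(g) = 9 + g + (g + (10 + g)/(2*g))/(2*g) (f(g) = (9 + g) + (g + (10 + g)/((2*g)))/((2*g)) = (9 + g) + (g + (10 + g)*(1/(2*g)))*(1/(2*g)) = (9 + g) + (g + (10 + g)/(2*g))*(1/(2*g)) = (9 + g) + (g + (10 + g)/(2*g))/(2*g) = 9 + g + (g + (10 + g)/(2*g))/(2*g))
X(n) = 4 (X(n) = -13 - 1*(-17) = -13 + 17 = 4)
f(-36) - X(51) = (19/2 - 36 + (¼)/(-36) + (5/2)/(-36)²) - 1*4 = (19/2 - 36 + (¼)*(-1/36) + (5/2)*(1/1296)) - 4 = (19/2 - 36 - 1/144 + 5/2592) - 4 = -68701/2592 - 4 = -79069/2592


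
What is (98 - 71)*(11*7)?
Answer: 2079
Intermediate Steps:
(98 - 71)*(11*7) = 27*77 = 2079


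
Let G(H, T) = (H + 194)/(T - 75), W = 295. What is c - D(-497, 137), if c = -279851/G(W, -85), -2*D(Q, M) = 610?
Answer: 44925305/489 ≈ 91872.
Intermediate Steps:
D(Q, M) = -305 (D(Q, M) = -1/2*610 = -305)
G(H, T) = (194 + H)/(-75 + T)
c = 44776160/489 (c = -279851*(-75 - 85)/(194 + 295) = -279851/(489/(-160)) = -279851/((-1/160*489)) = -279851/(-489/160) = -279851*(-160/489) = 44776160/489 ≈ 91567.)
c - D(-497, 137) = 44776160/489 - 1*(-305) = 44776160/489 + 305 = 44925305/489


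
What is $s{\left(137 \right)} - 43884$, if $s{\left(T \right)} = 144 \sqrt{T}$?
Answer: $-43884 + 144 \sqrt{137} \approx -42199.0$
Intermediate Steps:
$s{\left(137 \right)} - 43884 = 144 \sqrt{137} - 43884 = -43884 + 144 \sqrt{137}$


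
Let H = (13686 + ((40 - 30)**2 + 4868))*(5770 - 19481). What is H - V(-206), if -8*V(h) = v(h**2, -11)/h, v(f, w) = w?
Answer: -421500710101/1648 ≈ -2.5576e+8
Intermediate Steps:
V(h) = 11/(8*h) (V(h) = -(-11)/(8*h) = 11/(8*h))
H = -255764994 (H = (13686 + (10**2 + 4868))*(-13711) = (13686 + (100 + 4868))*(-13711) = (13686 + 4968)*(-13711) = 18654*(-13711) = -255764994)
H - V(-206) = -255764994 - 11/(8*(-206)) = -255764994 - 11*(-1)/(8*206) = -255764994 - 1*(-11/1648) = -255764994 + 11/1648 = -421500710101/1648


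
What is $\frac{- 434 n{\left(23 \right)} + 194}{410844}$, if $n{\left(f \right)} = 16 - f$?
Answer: $\frac{808}{102711} \approx 0.0078667$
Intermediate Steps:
$\frac{- 434 n{\left(23 \right)} + 194}{410844} = \frac{- 434 \left(16 - 23\right) + 194}{410844} = \left(- 434 \left(16 - 23\right) + 194\right) \frac{1}{410844} = \left(\left(-434\right) \left(-7\right) + 194\right) \frac{1}{410844} = \left(3038 + 194\right) \frac{1}{410844} = 3232 \cdot \frac{1}{410844} = \frac{808}{102711}$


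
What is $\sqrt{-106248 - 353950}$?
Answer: $i \sqrt{460198} \approx 678.38 i$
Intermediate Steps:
$\sqrt{-106248 - 353950} = \sqrt{-460198} = i \sqrt{460198}$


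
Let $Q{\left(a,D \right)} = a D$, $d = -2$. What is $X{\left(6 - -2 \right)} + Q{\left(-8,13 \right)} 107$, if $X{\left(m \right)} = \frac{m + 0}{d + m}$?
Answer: $- \frac{33380}{3} \approx -11127.0$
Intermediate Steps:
$Q{\left(a,D \right)} = D a$
$X{\left(m \right)} = \frac{m}{-2 + m}$ ($X{\left(m \right)} = \frac{m + 0}{-2 + m} = \frac{m}{-2 + m}$)
$X{\left(6 - -2 \right)} + Q{\left(-8,13 \right)} 107 = \frac{6 - -2}{-2 + \left(6 - -2\right)} + 13 \left(-8\right) 107 = \frac{6 + 2}{-2 + \left(6 + 2\right)} - 11128 = \frac{8}{-2 + 8} - 11128 = \frac{8}{6} - 11128 = 8 \cdot \frac{1}{6} - 11128 = \frac{4}{3} - 11128 = - \frac{33380}{3}$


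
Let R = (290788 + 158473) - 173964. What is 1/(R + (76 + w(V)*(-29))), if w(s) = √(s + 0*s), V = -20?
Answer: 275373/75830305949 + 58*I*√5/75830305949 ≈ 3.6314e-6 + 1.7103e-9*I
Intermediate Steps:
w(s) = √s (w(s) = √(s + 0) = √s)
R = 275297 (R = 449261 - 173964 = 275297)
1/(R + (76 + w(V)*(-29))) = 1/(275297 + (76 + √(-20)*(-29))) = 1/(275297 + (76 + (2*I*√5)*(-29))) = 1/(275297 + (76 - 58*I*√5)) = 1/(275373 - 58*I*√5)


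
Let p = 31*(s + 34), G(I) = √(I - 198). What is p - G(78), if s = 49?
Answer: 2573 - 2*I*√30 ≈ 2573.0 - 10.954*I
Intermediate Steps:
G(I) = √(-198 + I)
p = 2573 (p = 31*(49 + 34) = 31*83 = 2573)
p - G(78) = 2573 - √(-198 + 78) = 2573 - √(-120) = 2573 - 2*I*√30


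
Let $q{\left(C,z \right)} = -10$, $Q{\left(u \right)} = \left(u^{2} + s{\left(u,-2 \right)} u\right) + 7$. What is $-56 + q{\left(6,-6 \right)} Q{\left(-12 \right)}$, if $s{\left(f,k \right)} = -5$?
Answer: $-2166$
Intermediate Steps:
$Q{\left(u \right)} = 7 + u^{2} - 5 u$ ($Q{\left(u \right)} = \left(u^{2} - 5 u\right) + 7 = 7 + u^{2} - 5 u$)
$-56 + q{\left(6,-6 \right)} Q{\left(-12 \right)} = -56 - 10 \left(7 + \left(-12\right)^{2} - -60\right) = -56 - 10 \left(7 + 144 + 60\right) = -56 - 2110 = -2166$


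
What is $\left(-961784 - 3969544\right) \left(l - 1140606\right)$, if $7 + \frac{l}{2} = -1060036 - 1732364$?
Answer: $33165251957760$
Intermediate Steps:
$l = -5584814$ ($l = -14 + 2 \left(-1060036 - 1732364\right) = -14 + 2 \left(-2792400\right) = -14 - 5584800 = -5584814$)
$\left(-961784 - 3969544\right) \left(l - 1140606\right) = \left(-961784 - 3969544\right) \left(-5584814 - 1140606\right) = \left(-4931328\right) \left(-6725420\right) = 33165251957760$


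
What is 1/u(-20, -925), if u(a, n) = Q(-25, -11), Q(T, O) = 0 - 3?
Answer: -1/3 ≈ -0.33333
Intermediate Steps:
Q(T, O) = -3
u(a, n) = -3
1/u(-20, -925) = 1/(-3) = -1/3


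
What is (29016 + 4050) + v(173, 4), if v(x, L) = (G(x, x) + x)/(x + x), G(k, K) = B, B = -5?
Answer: 5720502/173 ≈ 33067.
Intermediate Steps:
G(k, K) = -5
v(x, L) = (-5 + x)/(2*x) (v(x, L) = (-5 + x)/(x + x) = (-5 + x)/((2*x)) = (-5 + x)*(1/(2*x)) = (-5 + x)/(2*x))
(29016 + 4050) + v(173, 4) = (29016 + 4050) + (½)*(-5 + 173)/173 = 33066 + (½)*(1/173)*168 = 33066 + 84/173 = 5720502/173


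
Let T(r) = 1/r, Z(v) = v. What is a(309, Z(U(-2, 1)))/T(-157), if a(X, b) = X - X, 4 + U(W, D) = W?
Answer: 0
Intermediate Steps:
U(W, D) = -4 + W
a(X, b) = 0
a(309, Z(U(-2, 1)))/T(-157) = 0/(1/(-157)) = 0/(-1/157) = 0*(-157) = 0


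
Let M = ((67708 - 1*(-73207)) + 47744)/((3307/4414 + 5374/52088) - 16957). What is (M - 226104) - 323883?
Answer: -536041506052061063/974624240393 ≈ -5.5000e+5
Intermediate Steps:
M = -10843951036172/974624240393 (M = ((67708 + 73207) + 47744)/((3307*(1/4414) + 5374*(1/52088)) - 16957) = (140915 + 47744)/((3307/4414 + 2687/26044) - 16957) = 188659/(48993963/57479108 - 16957) = 188659/(-974624240393/57479108) = 188659*(-57479108/974624240393) = -10843951036172/974624240393 ≈ -11.126)
(M - 226104) - 323883 = (-10843951036172/974624240393 - 226104) - 323883 = -220377283200855044/974624240393 - 323883 = -536041506052061063/974624240393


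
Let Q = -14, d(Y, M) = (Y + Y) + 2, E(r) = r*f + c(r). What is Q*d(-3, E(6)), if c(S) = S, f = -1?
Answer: 56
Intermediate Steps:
E(r) = 0 (E(r) = r*(-1) + r = -r + r = 0)
d(Y, M) = 2 + 2*Y (d(Y, M) = 2*Y + 2 = 2 + 2*Y)
Q*d(-3, E(6)) = -14*(2 + 2*(-3)) = -14*(2 - 6) = -14*(-4) = 56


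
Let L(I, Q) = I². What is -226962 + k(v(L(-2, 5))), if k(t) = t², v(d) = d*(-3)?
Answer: -226818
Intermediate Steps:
v(d) = -3*d
-226962 + k(v(L(-2, 5))) = -226962 + (-3*(-2)²)² = -226962 + (-3*4)² = -226962 + (-12)² = -226962 + 144 = -226818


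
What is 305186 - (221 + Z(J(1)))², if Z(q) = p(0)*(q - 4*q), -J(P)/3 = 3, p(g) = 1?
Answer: 243682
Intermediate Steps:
J(P) = -9 (J(P) = -3*3 = -9)
Z(q) = -3*q (Z(q) = 1*(q - 4*q) = 1*(-3*q) = -3*q)
305186 - (221 + Z(J(1)))² = 305186 - (221 - 3*(-9))² = 305186 - (221 + 27)² = 305186 - 1*248² = 305186 - 1*61504 = 305186 - 61504 = 243682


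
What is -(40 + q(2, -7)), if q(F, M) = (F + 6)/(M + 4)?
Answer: -112/3 ≈ -37.333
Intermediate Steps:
q(F, M) = (6 + F)/(4 + M)
-(40 + q(2, -7)) = -(40 + (6 + 2)/(4 - 7)) = -(40 + 8/(-3)) = -(40 - 1/3*8) = -(40 - 8/3) = -1*112/3 = -112/3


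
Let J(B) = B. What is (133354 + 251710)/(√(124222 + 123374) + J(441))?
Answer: -56604408/17705 + 770128*√61899/53115 ≈ 410.26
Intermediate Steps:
(133354 + 251710)/(√(124222 + 123374) + J(441)) = (133354 + 251710)/(√(124222 + 123374) + 441) = 385064/(√247596 + 441) = 385064/(2*√61899 + 441) = 385064/(441 + 2*√61899)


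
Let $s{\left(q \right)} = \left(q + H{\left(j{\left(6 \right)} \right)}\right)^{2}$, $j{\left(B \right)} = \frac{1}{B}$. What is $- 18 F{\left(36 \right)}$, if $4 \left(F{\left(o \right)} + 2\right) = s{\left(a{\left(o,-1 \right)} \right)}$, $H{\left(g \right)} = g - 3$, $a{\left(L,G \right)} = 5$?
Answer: $\frac{119}{8} \approx 14.875$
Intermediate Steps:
$H{\left(g \right)} = -3 + g$ ($H{\left(g \right)} = g - 3 = -3 + g$)
$s{\left(q \right)} = \left(- \frac{17}{6} + q\right)^{2}$ ($s{\left(q \right)} = \left(q - \left(3 - \frac{1}{6}\right)\right)^{2} = \left(q + \left(-3 + \frac{1}{6}\right)\right)^{2} = \left(q - \frac{17}{6}\right)^{2} = \left(- \frac{17}{6} + q\right)^{2}$)
$F{\left(o \right)} = - \frac{119}{144}$ ($F{\left(o \right)} = -2 + \frac{\frac{1}{36} \left(-17 + 6 \cdot 5\right)^{2}}{4} = -2 + \frac{\frac{1}{36} \left(-17 + 30\right)^{2}}{4} = -2 + \frac{\frac{1}{36} \cdot 13^{2}}{4} = -2 + \frac{\frac{1}{36} \cdot 169}{4} = -2 + \frac{1}{4} \cdot \frac{169}{36} = -2 + \frac{169}{144} = - \frac{119}{144}$)
$- 18 F{\left(36 \right)} = \left(-18\right) \left(- \frac{119}{144}\right) = \frac{119}{8}$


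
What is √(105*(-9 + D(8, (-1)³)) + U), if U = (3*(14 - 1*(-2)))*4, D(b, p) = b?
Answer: √87 ≈ 9.3274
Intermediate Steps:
U = 192 (U = (3*(14 + 2))*4 = (3*16)*4 = 48*4 = 192)
√(105*(-9 + D(8, (-1)³)) + U) = √(105*(-9 + 8) + 192) = √(105*(-1) + 192) = √(-105 + 192) = √87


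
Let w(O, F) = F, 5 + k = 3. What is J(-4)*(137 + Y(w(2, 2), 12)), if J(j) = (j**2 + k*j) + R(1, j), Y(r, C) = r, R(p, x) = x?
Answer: 2780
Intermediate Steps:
k = -2 (k = -5 + 3 = -2)
J(j) = j**2 - j (J(j) = (j**2 - 2*j) + j = j**2 - j)
J(-4)*(137 + Y(w(2, 2), 12)) = (-4*(-1 - 4))*(137 + 2) = -4*(-5)*139 = 20*139 = 2780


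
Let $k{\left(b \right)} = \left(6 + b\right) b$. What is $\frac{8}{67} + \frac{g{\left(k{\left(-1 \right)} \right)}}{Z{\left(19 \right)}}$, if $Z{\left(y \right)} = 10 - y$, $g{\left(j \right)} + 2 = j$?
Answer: $\frac{541}{603} \approx 0.89718$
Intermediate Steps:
$k{\left(b \right)} = b \left(6 + b\right)$
$g{\left(j \right)} = -2 + j$
$\frac{8}{67} + \frac{g{\left(k{\left(-1 \right)} \right)}}{Z{\left(19 \right)}} = \frac{8}{67} + \frac{-2 - \left(6 - 1\right)}{10 - 19} = 8 \cdot \frac{1}{67} + \frac{-2 - 5}{10 - 19} = \frac{8}{67} + \frac{-2 - 5}{-9} = \frac{8}{67} - - \frac{7}{9} = \frac{8}{67} + \frac{7}{9} = \frac{541}{603}$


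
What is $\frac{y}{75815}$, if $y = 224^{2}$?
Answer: $\frac{50176}{75815} \approx 0.66182$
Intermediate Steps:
$y = 50176$
$\frac{y}{75815} = \frac{50176}{75815}$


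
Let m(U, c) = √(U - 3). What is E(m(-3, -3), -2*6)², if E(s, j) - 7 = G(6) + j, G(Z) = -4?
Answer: 81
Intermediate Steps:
m(U, c) = √(-3 + U)
E(s, j) = 3 + j (E(s, j) = 7 + (-4 + j) = 3 + j)
E(m(-3, -3), -2*6)² = (3 - 2*6)² = (3 - 12)² = (-9)² = 81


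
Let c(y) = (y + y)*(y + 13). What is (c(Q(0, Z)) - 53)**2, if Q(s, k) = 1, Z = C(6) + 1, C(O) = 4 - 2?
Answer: 625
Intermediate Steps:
C(O) = 2
Z = 3 (Z = 2 + 1 = 3)
c(y) = 2*y*(13 + y) (c(y) = (2*y)*(13 + y) = 2*y*(13 + y))
(c(Q(0, Z)) - 53)**2 = (2*1*(13 + 1) - 53)**2 = (2*1*14 - 53)**2 = (28 - 53)**2 = (-25)**2 = 625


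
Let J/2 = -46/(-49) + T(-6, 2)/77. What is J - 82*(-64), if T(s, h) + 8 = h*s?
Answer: 2829404/539 ≈ 5249.4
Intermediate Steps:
T(s, h) = -8 + h*s
J = 732/539 (J = 2*(-46/(-49) + (-8 + 2*(-6))/77) = 2*(-46*(-1/49) + (-8 - 12)*(1/77)) = 2*(46/49 - 20*1/77) = 2*(46/49 - 20/77) = 2*(366/539) = 732/539 ≈ 1.3581)
J - 82*(-64) = 732/539 - 82*(-64) = 732/539 + 5248 = 2829404/539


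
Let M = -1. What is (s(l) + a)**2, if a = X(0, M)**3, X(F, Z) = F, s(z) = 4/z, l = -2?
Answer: 4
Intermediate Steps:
a = 0 (a = 0**3 = 0)
(s(l) + a)**2 = (4/(-2) + 0)**2 = (4*(-1/2) + 0)**2 = (-2 + 0)**2 = (-2)**2 = 4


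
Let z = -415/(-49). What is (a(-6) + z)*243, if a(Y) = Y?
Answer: 29403/49 ≈ 600.06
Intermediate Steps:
z = 415/49 (z = -415*(-1/49) = 415/49 ≈ 8.4694)
(a(-6) + z)*243 = (-6 + 415/49)*243 = (121/49)*243 = 29403/49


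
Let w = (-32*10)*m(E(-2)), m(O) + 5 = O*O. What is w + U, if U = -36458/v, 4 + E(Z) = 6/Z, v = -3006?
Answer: -21144011/1503 ≈ -14068.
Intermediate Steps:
E(Z) = -4 + 6/Z
m(O) = -5 + O² (m(O) = -5 + O*O = -5 + O²)
U = 18229/1503 (U = -36458/(-3006) = -36458*(-1/3006) = 18229/1503 ≈ 12.128)
w = -14080 (w = (-32*10)*(-5 + (-4 + 6/(-2))²) = -320*(-5 + (-4 + 6*(-½))²) = -320*(-5 + (-4 - 3)²) = -320*(-5 + (-7)²) = -320*(-5 + 49) = -320*44 = -14080)
w + U = -14080 + 18229/1503 = -21144011/1503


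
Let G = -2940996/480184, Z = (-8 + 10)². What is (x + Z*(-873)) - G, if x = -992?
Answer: -537551015/120046 ≈ -4477.9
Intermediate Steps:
Z = 4 (Z = 2² = 4)
G = -735249/120046 (G = -2940996*1/480184 = -735249/120046 ≈ -6.1247)
(x + Z*(-873)) - G = (-992 + 4*(-873)) - 1*(-735249/120046) = (-992 - 3492) + 735249/120046 = -4484 + 735249/120046 = -537551015/120046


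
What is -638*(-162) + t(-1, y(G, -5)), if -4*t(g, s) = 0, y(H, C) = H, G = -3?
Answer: 103356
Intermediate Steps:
t(g, s) = 0 (t(g, s) = -1/4*0 = 0)
-638*(-162) + t(-1, y(G, -5)) = -638*(-162) + 0 = 103356 + 0 = 103356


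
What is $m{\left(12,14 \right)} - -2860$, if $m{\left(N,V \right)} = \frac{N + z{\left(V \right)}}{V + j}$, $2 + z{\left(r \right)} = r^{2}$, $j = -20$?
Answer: $\frac{8477}{3} \approx 2825.7$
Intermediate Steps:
$z{\left(r \right)} = -2 + r^{2}$
$m{\left(N,V \right)} = \frac{-2 + N + V^{2}}{-20 + V}$ ($m{\left(N,V \right)} = \frac{N + \left(-2 + V^{2}\right)}{V - 20} = \frac{-2 + N + V^{2}}{-20 + V}$)
$m{\left(12,14 \right)} - -2860 = \frac{-2 + 12 + 14^{2}}{-20 + 14} - -2860 = \frac{-2 + 12 + 196}{-6} + 2860 = \left(- \frac{1}{6}\right) 206 + 2860 = - \frac{103}{3} + 2860 = \frac{8477}{3}$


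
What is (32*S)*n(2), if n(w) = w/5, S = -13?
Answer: -832/5 ≈ -166.40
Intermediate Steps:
n(w) = w/5 (n(w) = w*(⅕) = w/5)
(32*S)*n(2) = (32*(-13))*((⅕)*2) = -416*⅖ = -832/5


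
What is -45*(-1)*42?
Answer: 1890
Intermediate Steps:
-45*(-1)*42 = 45*42 = 1890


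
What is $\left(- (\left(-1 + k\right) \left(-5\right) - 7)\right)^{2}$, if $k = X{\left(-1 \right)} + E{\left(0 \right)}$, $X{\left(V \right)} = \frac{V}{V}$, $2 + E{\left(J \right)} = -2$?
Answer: $169$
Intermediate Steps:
$E{\left(J \right)} = -4$ ($E{\left(J \right)} = -2 - 2 = -4$)
$X{\left(V \right)} = 1$
$k = -3$ ($k = 1 - 4 = -3$)
$\left(- (\left(-1 + k\right) \left(-5\right) - 7)\right)^{2} = \left(- (\left(-1 - 3\right) \left(-5\right) - 7)\right)^{2} = \left(- (\left(-4\right) \left(-5\right) - 7)\right)^{2} = \left(- (20 - 7)\right)^{2} = \left(\left(-1\right) 13\right)^{2} = \left(-13\right)^{2} = 169$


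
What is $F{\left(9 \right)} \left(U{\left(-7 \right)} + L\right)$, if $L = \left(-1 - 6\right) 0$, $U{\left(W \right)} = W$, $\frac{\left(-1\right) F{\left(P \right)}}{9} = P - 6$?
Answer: $189$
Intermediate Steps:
$F{\left(P \right)} = 54 - 9 P$ ($F{\left(P \right)} = - 9 \left(P - 6\right) = - 9 \left(-6 + P\right) = 54 - 9 P$)
$L = 0$ ($L = \left(-7\right) 0 = 0$)
$F{\left(9 \right)} \left(U{\left(-7 \right)} + L\right) = \left(54 - 81\right) \left(-7 + 0\right) = \left(54 - 81\right) \left(-7\right) = \left(-27\right) \left(-7\right) = 189$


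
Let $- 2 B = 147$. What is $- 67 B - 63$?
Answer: $\frac{9723}{2} \approx 4861.5$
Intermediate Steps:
$B = - \frac{147}{2}$ ($B = \left(- \frac{1}{2}\right) 147 = - \frac{147}{2} \approx -73.5$)
$- 67 B - 63 = \left(-67\right) \left(- \frac{147}{2}\right) - 63 = \frac{9849}{2} - 63 = \frac{9723}{2}$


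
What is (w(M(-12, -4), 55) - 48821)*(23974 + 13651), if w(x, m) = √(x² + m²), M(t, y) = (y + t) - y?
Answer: -1836890125 + 37625*√3169 ≈ -1.8348e+9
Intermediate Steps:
M(t, y) = t (M(t, y) = (t + y) - y = t)
w(x, m) = √(m² + x²)
(w(M(-12, -4), 55) - 48821)*(23974 + 13651) = (√(55² + (-12)²) - 48821)*(23974 + 13651) = (√(3025 + 144) - 48821)*37625 = (√3169 - 48821)*37625 = (-48821 + √3169)*37625 = -1836890125 + 37625*√3169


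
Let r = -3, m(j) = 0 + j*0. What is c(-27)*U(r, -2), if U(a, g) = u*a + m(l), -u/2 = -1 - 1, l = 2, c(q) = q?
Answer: 324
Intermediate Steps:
u = 4 (u = -2*(-1 - 1) = -2*(-2) = 4)
m(j) = 0 (m(j) = 0 + 0 = 0)
r = -3 (r = -1*3 = -3)
U(a, g) = 4*a (U(a, g) = 4*a + 0 = 4*a)
c(-27)*U(r, -2) = -108*(-3) = -27*(-12) = 324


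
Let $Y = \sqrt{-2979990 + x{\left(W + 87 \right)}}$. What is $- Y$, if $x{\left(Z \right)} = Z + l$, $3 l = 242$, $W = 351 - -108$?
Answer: $- \frac{7 i \sqrt{547230}}{3} \approx - 1726.1 i$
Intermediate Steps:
$W = 459$ ($W = 351 + 108 = 459$)
$l = \frac{242}{3}$ ($l = \frac{1}{3} \cdot 242 = \frac{242}{3} \approx 80.667$)
$x{\left(Z \right)} = \frac{242}{3} + Z$ ($x{\left(Z \right)} = Z + \frac{242}{3} = \frac{242}{3} + Z$)
$Y = \frac{7 i \sqrt{547230}}{3}$ ($Y = \sqrt{-2979990 + \left(\frac{242}{3} + \left(459 + 87\right)\right)} = \sqrt{-2979990 + \left(\frac{242}{3} + 546\right)} = \sqrt{-2979990 + \frac{1880}{3}} = \sqrt{- \frac{8938090}{3}} = \frac{7 i \sqrt{547230}}{3} \approx 1726.1 i$)
$- Y = - \frac{7 i \sqrt{547230}}{3}$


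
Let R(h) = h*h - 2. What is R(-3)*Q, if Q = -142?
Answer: -994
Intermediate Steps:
R(h) = -2 + h² (R(h) = h² - 2 = -2 + h²)
R(-3)*Q = (-2 + (-3)²)*(-142) = (-2 + 9)*(-142) = 7*(-142) = -994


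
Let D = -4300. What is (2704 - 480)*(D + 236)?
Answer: -9038336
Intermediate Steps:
(2704 - 480)*(D + 236) = (2704 - 480)*(-4300 + 236) = 2224*(-4064) = -9038336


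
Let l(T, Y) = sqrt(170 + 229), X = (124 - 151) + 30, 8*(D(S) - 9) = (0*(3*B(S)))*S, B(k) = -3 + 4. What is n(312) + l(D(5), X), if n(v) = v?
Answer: 312 + sqrt(399) ≈ 331.98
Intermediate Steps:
B(k) = 1
D(S) = 9 (D(S) = 9 + ((0*(3*1))*S)/8 = 9 + ((0*3)*S)/8 = 9 + (0*S)/8 = 9 + (1/8)*0 = 9 + 0 = 9)
X = 3 (X = -27 + 30 = 3)
l(T, Y) = sqrt(399)
n(312) + l(D(5), X) = 312 + sqrt(399)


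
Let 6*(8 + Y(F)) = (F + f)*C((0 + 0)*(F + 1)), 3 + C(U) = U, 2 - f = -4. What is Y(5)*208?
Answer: -2808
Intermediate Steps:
f = 6 (f = 2 - 1*(-4) = 2 + 4 = 6)
C(U) = -3 + U
Y(F) = -11 - F/2 (Y(F) = -8 + ((F + 6)*(-3 + (0 + 0)*(F + 1)))/6 = -8 + ((6 + F)*(-3 + 0*(1 + F)))/6 = -8 + ((6 + F)*(-3 + 0))/6 = -8 + ((6 + F)*(-3))/6 = -8 + (-18 - 3*F)/6 = -8 + (-3 - F/2) = -11 - F/2)
Y(5)*208 = (-11 - 1/2*5)*208 = (-11 - 5/2)*208 = -27/2*208 = -2808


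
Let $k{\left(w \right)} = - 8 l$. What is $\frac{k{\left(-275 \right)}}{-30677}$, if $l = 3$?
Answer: $\frac{24}{30677} \approx 0.00078235$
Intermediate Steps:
$k{\left(w \right)} = -24$ ($k{\left(w \right)} = \left(-8\right) 3 = -24$)
$\frac{k{\left(-275 \right)}}{-30677} = - \frac{24}{-30677} = \left(-24\right) \left(- \frac{1}{30677}\right) = \frac{24}{30677}$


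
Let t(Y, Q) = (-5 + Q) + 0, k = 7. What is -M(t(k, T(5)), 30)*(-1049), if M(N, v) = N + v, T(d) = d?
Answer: 31470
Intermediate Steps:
t(Y, Q) = -5 + Q
-M(t(k, T(5)), 30)*(-1049) = -((-5 + 5) + 30)*(-1049) = -(0 + 30)*(-1049) = -30*(-1049) = -1*(-31470) = 31470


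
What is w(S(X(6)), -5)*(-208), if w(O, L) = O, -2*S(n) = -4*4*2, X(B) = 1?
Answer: -3328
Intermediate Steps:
S(n) = 16 (S(n) = -(-4*4)*2/2 = -(-8)*2 = -1/2*(-32) = 16)
w(S(X(6)), -5)*(-208) = 16*(-208) = -3328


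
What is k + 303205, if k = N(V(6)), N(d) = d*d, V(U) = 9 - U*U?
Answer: 303934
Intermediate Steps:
V(U) = 9 - U²
N(d) = d²
k = 729 (k = (9 - 1*6²)² = (9 - 1*36)² = (9 - 36)² = (-27)² = 729)
k + 303205 = 729 + 303205 = 303934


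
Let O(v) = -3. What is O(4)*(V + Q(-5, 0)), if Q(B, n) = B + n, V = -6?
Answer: 33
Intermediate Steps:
O(4)*(V + Q(-5, 0)) = -3*(-6 + (-5 + 0)) = -3*(-6 - 5) = -3*(-11) = 33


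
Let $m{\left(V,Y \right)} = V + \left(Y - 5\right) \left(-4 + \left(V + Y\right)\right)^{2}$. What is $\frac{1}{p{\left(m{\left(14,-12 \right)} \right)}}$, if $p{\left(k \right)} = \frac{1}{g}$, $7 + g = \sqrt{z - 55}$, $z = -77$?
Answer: $-7 + 2 i \sqrt{33} \approx -7.0 + 11.489 i$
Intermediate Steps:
$m{\left(V,Y \right)} = V + \left(-4 + V + Y\right)^{2} \left(-5 + Y\right)$ ($m{\left(V,Y \right)} = V + \left(-5 + Y\right) \left(-4 + V + Y\right)^{2} = V + \left(-4 + V + Y\right)^{2} \left(-5 + Y\right)$)
$g = -7 + 2 i \sqrt{33}$ ($g = -7 + \sqrt{-77 - 55} = -7 + \sqrt{-132} = -7 + 2 i \sqrt{33} \approx -7.0 + 11.489 i$)
$p{\left(k \right)} = \frac{1}{-7 + 2 i \sqrt{33}}$
$\frac{1}{p{\left(m{\left(14,-12 \right)} \right)}} = \frac{1}{- \frac{7}{181} - \frac{2 i \sqrt{33}}{181}}$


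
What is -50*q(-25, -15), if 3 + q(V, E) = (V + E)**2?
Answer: -79850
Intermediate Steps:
q(V, E) = -3 + (E + V)**2 (q(V, E) = -3 + (V + E)**2 = -3 + (E + V)**2)
-50*q(-25, -15) = -50*(-3 + (-15 - 25)**2) = -50*(-3 + (-40)**2) = -50*(-3 + 1600) = -50*1597 = -79850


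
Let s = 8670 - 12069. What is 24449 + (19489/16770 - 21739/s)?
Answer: 154894875379/6333470 ≈ 24457.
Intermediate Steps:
s = -3399
24449 + (19489/16770 - 21739/s) = 24449 + (19489/16770 - 21739/(-3399)) = 24449 + (19489*(1/16770) - 21739*(-1/3399)) = 24449 + (19489/16770 + 21739/3399) = 24449 + 47867349/6333470 = 154894875379/6333470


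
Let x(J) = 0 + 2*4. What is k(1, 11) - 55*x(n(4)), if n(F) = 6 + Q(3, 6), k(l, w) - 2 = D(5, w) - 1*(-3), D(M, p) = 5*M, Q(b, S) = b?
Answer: -410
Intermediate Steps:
k(l, w) = 30 (k(l, w) = 2 + (5*5 - 1*(-3)) = 2 + (25 + 3) = 2 + 28 = 30)
n(F) = 9 (n(F) = 6 + 3 = 9)
x(J) = 8 (x(J) = 0 + 8 = 8)
k(1, 11) - 55*x(n(4)) = 30 - 55*8 = 30 - 440 = -410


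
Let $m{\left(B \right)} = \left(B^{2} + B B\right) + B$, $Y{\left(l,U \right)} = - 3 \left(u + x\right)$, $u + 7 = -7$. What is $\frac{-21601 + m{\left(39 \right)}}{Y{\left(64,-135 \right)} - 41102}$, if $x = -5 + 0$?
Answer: $\frac{3704}{8209} \approx 0.45121$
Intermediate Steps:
$u = -14$ ($u = -7 - 7 = -14$)
$x = -5$
$Y{\left(l,U \right)} = 57$ ($Y{\left(l,U \right)} = - 3 \left(-14 - 5\right) = \left(-3\right) \left(-19\right) = 57$)
$m{\left(B \right)} = B + 2 B^{2}$ ($m{\left(B \right)} = \left(B^{2} + B^{2}\right) + B = 2 B^{2} + B = B + 2 B^{2}$)
$\frac{-21601 + m{\left(39 \right)}}{Y{\left(64,-135 \right)} - 41102} = \frac{-21601 + 39 \left(1 + 2 \cdot 39\right)}{57 - 41102} = \frac{-21601 + 39 \left(1 + 78\right)}{-41045} = \left(-21601 + 39 \cdot 79\right) \left(- \frac{1}{41045}\right) = \left(-21601 + 3081\right) \left(- \frac{1}{41045}\right) = \left(-18520\right) \left(- \frac{1}{41045}\right) = \frac{3704}{8209}$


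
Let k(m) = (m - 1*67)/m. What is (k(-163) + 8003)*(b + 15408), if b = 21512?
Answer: 48170225480/163 ≈ 2.9552e+8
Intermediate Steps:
k(m) = (-67 + m)/m (k(m) = (m - 67)/m = (-67 + m)/m)
(k(-163) + 8003)*(b + 15408) = ((-67 - 163)/(-163) + 8003)*(21512 + 15408) = (-1/163*(-230) + 8003)*36920 = (230/163 + 8003)*36920 = (1304719/163)*36920 = 48170225480/163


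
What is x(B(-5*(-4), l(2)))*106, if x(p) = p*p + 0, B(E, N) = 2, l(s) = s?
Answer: 424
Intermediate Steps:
x(p) = p**2 (x(p) = p**2 + 0 = p**2)
x(B(-5*(-4), l(2)))*106 = 2**2*106 = 4*106 = 424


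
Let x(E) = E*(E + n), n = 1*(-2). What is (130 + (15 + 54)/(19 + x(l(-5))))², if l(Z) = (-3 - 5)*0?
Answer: 6446521/361 ≈ 17857.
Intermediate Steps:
n = -2
l(Z) = 0 (l(Z) = -8*0 = 0)
x(E) = E*(-2 + E) (x(E) = E*(E - 2) = E*(-2 + E))
(130 + (15 + 54)/(19 + x(l(-5))))² = (130 + (15 + 54)/(19 + 0*(-2 + 0)))² = (130 + 69/(19 + 0*(-2)))² = (130 + 69/(19 + 0))² = (130 + 69/19)² = (2539/19)² = 6446521/361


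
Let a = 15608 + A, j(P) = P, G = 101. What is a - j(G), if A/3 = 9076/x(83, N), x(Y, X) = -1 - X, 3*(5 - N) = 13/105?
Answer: 20529819/1877 ≈ 10938.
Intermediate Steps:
N = 1562/315 (N = 5 - 13/(3*105) = 5 - 1/3*13/105 = 5 - 13/315 = 1562/315 ≈ 4.9587)
A = -8576820/1877 (A = 3*(9076/(-1 - 1*1562/315)) = 3*(9076/(-1 - 1562/315)) = 3*(9076/(-1877/315)) = 3*(9076*(-315/1877)) = 3*(-2858940/1877) = -8576820/1877 ≈ -4569.4)
a = 20719396/1877 (a = 15608 - 8576820/1877 = 20719396/1877 ≈ 11039.)
a - j(G) = 20719396/1877 - 1*101 = 20719396/1877 - 101 = 20529819/1877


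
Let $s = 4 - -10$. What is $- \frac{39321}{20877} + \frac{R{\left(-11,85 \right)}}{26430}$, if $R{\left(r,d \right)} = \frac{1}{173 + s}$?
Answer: $- \frac{64780160911}{34394231190} \approx -1.8835$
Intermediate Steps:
$s = 14$ ($s = 4 + 10 = 14$)
$R{\left(r,d \right)} = \frac{1}{187}$ ($R{\left(r,d \right)} = \frac{1}{173 + 14} = \frac{1}{187}$)
$- \frac{39321}{20877} + \frac{R{\left(-11,85 \right)}}{26430} = - \frac{39321}{20877} + \frac{1}{187 \cdot 26430} = \left(-39321\right) \frac{1}{20877} + \frac{1}{187} \cdot \frac{1}{26430} = - \frac{13107}{6959} + \frac{1}{4942410} = - \frac{64780160911}{34394231190}$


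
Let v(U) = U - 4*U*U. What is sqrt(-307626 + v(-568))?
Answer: I*sqrt(1598690) ≈ 1264.4*I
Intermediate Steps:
v(U) = U - 4*U**2
sqrt(-307626 + v(-568)) = sqrt(-307626 - 568*(1 - 4*(-568))) = sqrt(-307626 - 568*(1 + 2272)) = sqrt(-307626 - 568*2273) = sqrt(-307626 - 1291064) = sqrt(-1598690) = I*sqrt(1598690)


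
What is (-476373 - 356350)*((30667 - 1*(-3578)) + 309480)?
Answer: -286227713175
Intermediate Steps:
(-476373 - 356350)*((30667 - 1*(-3578)) + 309480) = -832723*((30667 + 3578) + 309480) = -832723*(34245 + 309480) = -832723*343725 = -286227713175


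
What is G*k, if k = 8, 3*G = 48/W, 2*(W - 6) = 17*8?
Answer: 64/37 ≈ 1.7297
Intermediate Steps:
W = 74 (W = 6 + (17*8)/2 = 6 + (1/2)*136 = 6 + 68 = 74)
G = 8/37 (G = (48/74)/3 = (48*(1/74))/3 = (1/3)*(24/37) = 8/37 ≈ 0.21622)
G*k = (8/37)*8 = 64/37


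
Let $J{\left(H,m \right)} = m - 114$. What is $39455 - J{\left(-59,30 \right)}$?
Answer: $39539$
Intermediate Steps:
$J{\left(H,m \right)} = -114 + m$
$39455 - J{\left(-59,30 \right)} = 39455 - \left(-114 + 30\right) = 39455 - -84 = 39455 + 84 = 39539$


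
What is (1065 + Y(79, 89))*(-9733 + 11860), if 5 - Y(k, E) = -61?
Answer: 2405637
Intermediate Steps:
Y(k, E) = 66 (Y(k, E) = 5 - 1*(-61) = 5 + 61 = 66)
(1065 + Y(79, 89))*(-9733 + 11860) = (1065 + 66)*(-9733 + 11860) = 1131*2127 = 2405637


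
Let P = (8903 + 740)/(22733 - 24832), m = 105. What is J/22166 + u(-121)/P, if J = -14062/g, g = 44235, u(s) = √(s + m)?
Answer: -7031/490256505 - 8396*I/9643 ≈ -1.4341e-5 - 0.87068*I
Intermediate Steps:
u(s) = √(105 + s) (u(s) = √(s + 105) = √(105 + s))
P = -9643/2099 (P = 9643/(-2099) = 9643*(-1/2099) = -9643/2099 ≈ -4.5941)
J = -14062/44235 ≈ -0.31789
J/22166 + u(-121)/P = -14062/44235/22166 + √(105 - 121)/(-9643/2099) = -14062/44235*1/22166 + √(-16)*(-2099/9643) = -7031/490256505 + (4*I)*(-2099/9643) = -7031/490256505 - 8396*I/9643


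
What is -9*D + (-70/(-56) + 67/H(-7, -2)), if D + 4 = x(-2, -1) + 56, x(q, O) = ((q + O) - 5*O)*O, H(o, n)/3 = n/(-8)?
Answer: -4313/12 ≈ -359.42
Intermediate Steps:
H(o, n) = -3*n/8 (H(o, n) = 3*(n/(-8)) = 3*(n*(-⅛)) = 3*(-n/8) = -3*n/8)
x(q, O) = O*(q - 4*O) (x(q, O) = ((O + q) - 5*O)*O = (q - 4*O)*O = O*(q - 4*O))
D = 50 (D = -4 + (-(-2 - 4*(-1)) + 56) = -4 + (-(-2 + 4) + 56) = -4 + (-1*2 + 56) = -4 + (-2 + 56) = -4 + 54 = 50)
-9*D + (-70/(-56) + 67/H(-7, -2)) = -9*50 + (-70/(-56) + 67/((-3/8*(-2)))) = -450 + (-70*(-1/56) + 67/(¾)) = -450 + (5/4 + 67*(4/3)) = -450 + (5/4 + 268/3) = -450 + 1087/12 = -4313/12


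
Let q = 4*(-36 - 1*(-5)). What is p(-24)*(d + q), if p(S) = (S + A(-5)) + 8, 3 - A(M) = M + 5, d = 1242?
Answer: -14534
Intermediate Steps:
A(M) = -2 - M (A(M) = 3 - (M + 5) = 3 - (5 + M) = 3 + (-5 - M) = -2 - M)
p(S) = 11 + S (p(S) = (S + (-2 - 1*(-5))) + 8 = (S + (-2 + 5)) + 8 = (S + 3) + 8 = (3 + S) + 8 = 11 + S)
q = -124 (q = 4*(-36 + 5) = 4*(-31) = -124)
p(-24)*(d + q) = (11 - 24)*(1242 - 124) = -13*1118 = -14534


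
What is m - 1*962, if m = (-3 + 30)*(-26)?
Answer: -1664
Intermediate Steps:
m = -702 (m = 27*(-26) = -702)
m - 1*962 = -702 - 1*962 = -702 - 962 = -1664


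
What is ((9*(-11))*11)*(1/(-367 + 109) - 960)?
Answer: 89908203/86 ≈ 1.0454e+6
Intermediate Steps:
((9*(-11))*11)*(1/(-367 + 109) - 960) = (-99*11)*(1/(-258) - 960) = -1089*(-1/258 - 960) = -1089*(-247681/258) = 89908203/86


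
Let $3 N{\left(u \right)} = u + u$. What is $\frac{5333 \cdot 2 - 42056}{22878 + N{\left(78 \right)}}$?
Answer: $- \frac{3139}{2293} \approx -1.3689$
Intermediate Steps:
$N{\left(u \right)} = \frac{2 u}{3}$ ($N{\left(u \right)} = \frac{u + u}{3} = \frac{2 u}{3}$)
$\frac{5333 \cdot 2 - 42056}{22878 + N{\left(78 \right)}} = \frac{5333 \cdot 2 - 42056}{22878 + \frac{2}{3} \cdot 78} = \frac{10666 - 42056}{22878 + 52} = - \frac{31390}{22930} = \left(-31390\right) \frac{1}{22930} = - \frac{3139}{2293}$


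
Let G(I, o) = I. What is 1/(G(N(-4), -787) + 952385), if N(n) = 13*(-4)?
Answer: 1/952333 ≈ 1.0501e-6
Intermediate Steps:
N(n) = -52
1/(G(N(-4), -787) + 952385) = 1/(-52 + 952385) = 1/952333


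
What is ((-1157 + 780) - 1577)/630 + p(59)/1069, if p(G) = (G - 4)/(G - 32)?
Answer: -3131314/1010205 ≈ -3.0997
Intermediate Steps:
p(G) = (-4 + G)/(-32 + G)
((-1157 + 780) - 1577)/630 + p(59)/1069 = ((-1157 + 780) - 1577)/630 + ((-4 + 59)/(-32 + 59))/1069 = (-377 - 1577)*(1/630) + (55/27)*(1/1069) = -1954*1/630 + ((1/27)*55)*(1/1069) = -977/315 + (55/27)*(1/1069) = -977/315 + 55/28863 = -3131314/1010205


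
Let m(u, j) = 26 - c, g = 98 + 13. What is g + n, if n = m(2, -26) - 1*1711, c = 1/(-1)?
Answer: -1573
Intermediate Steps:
g = 111
c = -1
m(u, j) = 27 (m(u, j) = 26 - 1*(-1) = 26 + 1 = 27)
n = -1684 (n = 27 - 1*1711 = 27 - 1711 = -1684)
g + n = 111 - 1684 = -1573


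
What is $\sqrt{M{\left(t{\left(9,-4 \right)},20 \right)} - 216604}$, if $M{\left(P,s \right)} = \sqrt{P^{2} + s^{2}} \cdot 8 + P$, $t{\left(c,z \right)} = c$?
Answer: $\sqrt{-216595 + 8 \sqrt{481}} \approx 465.21 i$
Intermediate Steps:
$M{\left(P,s \right)} = P + 8 \sqrt{P^{2} + s^{2}}$ ($M{\left(P,s \right)} = 8 \sqrt{P^{2} + s^{2}} + P = P + 8 \sqrt{P^{2} + s^{2}}$)
$\sqrt{M{\left(t{\left(9,-4 \right)},20 \right)} - 216604} = \sqrt{\left(9 + 8 \sqrt{9^{2} + 20^{2}}\right) - 216604} = \sqrt{\left(9 + 8 \sqrt{81 + 400}\right) - 216604} = \sqrt{\left(9 + 8 \sqrt{481}\right) - 216604} = \sqrt{-216595 + 8 \sqrt{481}}$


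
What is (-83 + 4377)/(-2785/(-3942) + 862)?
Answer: 16926948/3400789 ≈ 4.9774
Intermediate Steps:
(-83 + 4377)/(-2785/(-3942) + 862) = 4294/(-2785*(-1/3942) + 862) = 4294/(2785/3942 + 862) = 4294/(3400789/3942) = 4294*(3942/3400789) = 16926948/3400789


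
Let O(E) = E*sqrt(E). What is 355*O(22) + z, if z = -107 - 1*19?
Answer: -126 + 7810*sqrt(22) ≈ 36506.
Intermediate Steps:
z = -126 (z = -107 - 19 = -126)
O(E) = E**(3/2)
355*O(22) + z = 355*22**(3/2) - 126 = 355*(22*sqrt(22)) - 126 = 7810*sqrt(22) - 126 = -126 + 7810*sqrt(22)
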